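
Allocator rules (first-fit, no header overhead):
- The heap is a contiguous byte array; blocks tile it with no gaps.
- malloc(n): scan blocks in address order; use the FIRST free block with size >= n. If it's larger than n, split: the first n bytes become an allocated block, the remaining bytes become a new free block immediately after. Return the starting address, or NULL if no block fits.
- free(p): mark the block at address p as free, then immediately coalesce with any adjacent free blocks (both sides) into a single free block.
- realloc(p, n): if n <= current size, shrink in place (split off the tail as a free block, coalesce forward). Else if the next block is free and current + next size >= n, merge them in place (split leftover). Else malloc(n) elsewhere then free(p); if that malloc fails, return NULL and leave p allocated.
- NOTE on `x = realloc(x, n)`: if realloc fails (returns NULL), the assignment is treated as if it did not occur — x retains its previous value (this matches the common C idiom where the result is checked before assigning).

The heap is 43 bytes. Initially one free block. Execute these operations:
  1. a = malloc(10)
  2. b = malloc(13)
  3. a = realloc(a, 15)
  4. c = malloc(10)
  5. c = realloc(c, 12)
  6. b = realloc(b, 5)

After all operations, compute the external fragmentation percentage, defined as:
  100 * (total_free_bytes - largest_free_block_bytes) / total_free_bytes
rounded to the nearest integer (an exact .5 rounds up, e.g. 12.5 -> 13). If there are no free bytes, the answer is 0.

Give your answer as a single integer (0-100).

Op 1: a = malloc(10) -> a = 0; heap: [0-9 ALLOC][10-42 FREE]
Op 2: b = malloc(13) -> b = 10; heap: [0-9 ALLOC][10-22 ALLOC][23-42 FREE]
Op 3: a = realloc(a, 15) -> a = 23; heap: [0-9 FREE][10-22 ALLOC][23-37 ALLOC][38-42 FREE]
Op 4: c = malloc(10) -> c = 0; heap: [0-9 ALLOC][10-22 ALLOC][23-37 ALLOC][38-42 FREE]
Op 5: c = realloc(c, 12) -> NULL (c unchanged); heap: [0-9 ALLOC][10-22 ALLOC][23-37 ALLOC][38-42 FREE]
Op 6: b = realloc(b, 5) -> b = 10; heap: [0-9 ALLOC][10-14 ALLOC][15-22 FREE][23-37 ALLOC][38-42 FREE]
Free blocks: [8 5] total_free=13 largest=8 -> 100*(13-8)/13 = 500/13 ≈ 38.462 -> rounds to 38

Answer: 38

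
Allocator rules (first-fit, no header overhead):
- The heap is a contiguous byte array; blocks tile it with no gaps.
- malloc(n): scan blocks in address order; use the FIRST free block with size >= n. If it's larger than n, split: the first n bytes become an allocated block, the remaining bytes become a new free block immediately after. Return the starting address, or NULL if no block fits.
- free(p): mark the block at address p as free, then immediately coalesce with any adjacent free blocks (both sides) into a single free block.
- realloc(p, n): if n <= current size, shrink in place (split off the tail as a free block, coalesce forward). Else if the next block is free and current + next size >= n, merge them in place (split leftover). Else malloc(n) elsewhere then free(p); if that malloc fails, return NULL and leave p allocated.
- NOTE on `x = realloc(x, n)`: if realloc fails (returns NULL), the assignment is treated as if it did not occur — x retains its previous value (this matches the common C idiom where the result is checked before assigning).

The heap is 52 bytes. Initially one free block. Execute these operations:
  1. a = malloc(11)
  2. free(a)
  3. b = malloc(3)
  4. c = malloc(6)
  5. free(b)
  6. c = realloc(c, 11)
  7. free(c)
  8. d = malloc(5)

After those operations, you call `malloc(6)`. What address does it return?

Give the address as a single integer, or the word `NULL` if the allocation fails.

Answer: 5

Derivation:
Op 1: a = malloc(11) -> a = 0; heap: [0-10 ALLOC][11-51 FREE]
Op 2: free(a) -> (freed a); heap: [0-51 FREE]
Op 3: b = malloc(3) -> b = 0; heap: [0-2 ALLOC][3-51 FREE]
Op 4: c = malloc(6) -> c = 3; heap: [0-2 ALLOC][3-8 ALLOC][9-51 FREE]
Op 5: free(b) -> (freed b); heap: [0-2 FREE][3-8 ALLOC][9-51 FREE]
Op 6: c = realloc(c, 11) -> c = 3; heap: [0-2 FREE][3-13 ALLOC][14-51 FREE]
Op 7: free(c) -> (freed c); heap: [0-51 FREE]
Op 8: d = malloc(5) -> d = 0; heap: [0-4 ALLOC][5-51 FREE]
malloc(6): first-fit scan over [0-4 ALLOC][5-51 FREE] -> 5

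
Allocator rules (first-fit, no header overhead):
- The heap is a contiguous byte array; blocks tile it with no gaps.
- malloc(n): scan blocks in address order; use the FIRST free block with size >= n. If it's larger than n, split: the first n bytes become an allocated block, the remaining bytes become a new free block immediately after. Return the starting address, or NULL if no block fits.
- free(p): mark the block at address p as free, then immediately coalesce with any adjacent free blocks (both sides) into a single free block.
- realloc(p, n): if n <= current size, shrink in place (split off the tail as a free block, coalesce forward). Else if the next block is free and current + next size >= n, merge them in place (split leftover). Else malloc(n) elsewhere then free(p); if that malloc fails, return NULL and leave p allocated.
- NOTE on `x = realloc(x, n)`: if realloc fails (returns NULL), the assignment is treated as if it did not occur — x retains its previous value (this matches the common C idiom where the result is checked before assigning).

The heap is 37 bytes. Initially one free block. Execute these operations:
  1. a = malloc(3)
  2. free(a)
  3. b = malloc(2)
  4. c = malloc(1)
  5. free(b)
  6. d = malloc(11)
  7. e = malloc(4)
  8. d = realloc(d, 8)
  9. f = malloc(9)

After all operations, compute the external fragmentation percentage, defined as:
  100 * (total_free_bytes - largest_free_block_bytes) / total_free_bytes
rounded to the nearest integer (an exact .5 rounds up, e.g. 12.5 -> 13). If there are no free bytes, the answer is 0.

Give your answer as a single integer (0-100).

Op 1: a = malloc(3) -> a = 0; heap: [0-2 ALLOC][3-36 FREE]
Op 2: free(a) -> (freed a); heap: [0-36 FREE]
Op 3: b = malloc(2) -> b = 0; heap: [0-1 ALLOC][2-36 FREE]
Op 4: c = malloc(1) -> c = 2; heap: [0-1 ALLOC][2-2 ALLOC][3-36 FREE]
Op 5: free(b) -> (freed b); heap: [0-1 FREE][2-2 ALLOC][3-36 FREE]
Op 6: d = malloc(11) -> d = 3; heap: [0-1 FREE][2-2 ALLOC][3-13 ALLOC][14-36 FREE]
Op 7: e = malloc(4) -> e = 14; heap: [0-1 FREE][2-2 ALLOC][3-13 ALLOC][14-17 ALLOC][18-36 FREE]
Op 8: d = realloc(d, 8) -> d = 3; heap: [0-1 FREE][2-2 ALLOC][3-10 ALLOC][11-13 FREE][14-17 ALLOC][18-36 FREE]
Op 9: f = malloc(9) -> f = 18; heap: [0-1 FREE][2-2 ALLOC][3-10 ALLOC][11-13 FREE][14-17 ALLOC][18-26 ALLOC][27-36 FREE]
Free blocks: [2 3 10] total_free=15 largest=10 -> 100*(15-10)/15 = 500/15 ≈ 33.333 -> rounds to 33

Answer: 33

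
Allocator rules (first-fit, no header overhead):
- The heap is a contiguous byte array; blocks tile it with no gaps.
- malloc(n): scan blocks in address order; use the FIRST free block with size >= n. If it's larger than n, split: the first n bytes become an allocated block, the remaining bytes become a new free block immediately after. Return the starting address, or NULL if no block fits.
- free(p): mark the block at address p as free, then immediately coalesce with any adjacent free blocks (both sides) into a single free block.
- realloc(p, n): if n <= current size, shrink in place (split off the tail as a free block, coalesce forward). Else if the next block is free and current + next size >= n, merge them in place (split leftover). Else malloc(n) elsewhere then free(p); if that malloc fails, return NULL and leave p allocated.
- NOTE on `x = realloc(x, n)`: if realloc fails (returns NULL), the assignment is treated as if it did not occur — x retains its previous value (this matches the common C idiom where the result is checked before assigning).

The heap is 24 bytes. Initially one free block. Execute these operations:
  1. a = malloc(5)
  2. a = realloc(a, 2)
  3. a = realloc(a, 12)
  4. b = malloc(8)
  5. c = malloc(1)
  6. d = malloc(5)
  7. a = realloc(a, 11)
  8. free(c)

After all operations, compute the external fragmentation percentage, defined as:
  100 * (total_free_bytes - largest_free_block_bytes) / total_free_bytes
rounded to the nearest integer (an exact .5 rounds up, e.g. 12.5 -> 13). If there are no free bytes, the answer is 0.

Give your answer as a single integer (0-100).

Answer: 20

Derivation:
Op 1: a = malloc(5) -> a = 0; heap: [0-4 ALLOC][5-23 FREE]
Op 2: a = realloc(a, 2) -> a = 0; heap: [0-1 ALLOC][2-23 FREE]
Op 3: a = realloc(a, 12) -> a = 0; heap: [0-11 ALLOC][12-23 FREE]
Op 4: b = malloc(8) -> b = 12; heap: [0-11 ALLOC][12-19 ALLOC][20-23 FREE]
Op 5: c = malloc(1) -> c = 20; heap: [0-11 ALLOC][12-19 ALLOC][20-20 ALLOC][21-23 FREE]
Op 6: d = malloc(5) -> d = NULL; heap: [0-11 ALLOC][12-19 ALLOC][20-20 ALLOC][21-23 FREE]
Op 7: a = realloc(a, 11) -> a = 0; heap: [0-10 ALLOC][11-11 FREE][12-19 ALLOC][20-20 ALLOC][21-23 FREE]
Op 8: free(c) -> (freed c); heap: [0-10 ALLOC][11-11 FREE][12-19 ALLOC][20-23 FREE]
Free blocks: [1 4] total_free=5 largest=4 -> 100*(5-4)/5 = 100/5 = 20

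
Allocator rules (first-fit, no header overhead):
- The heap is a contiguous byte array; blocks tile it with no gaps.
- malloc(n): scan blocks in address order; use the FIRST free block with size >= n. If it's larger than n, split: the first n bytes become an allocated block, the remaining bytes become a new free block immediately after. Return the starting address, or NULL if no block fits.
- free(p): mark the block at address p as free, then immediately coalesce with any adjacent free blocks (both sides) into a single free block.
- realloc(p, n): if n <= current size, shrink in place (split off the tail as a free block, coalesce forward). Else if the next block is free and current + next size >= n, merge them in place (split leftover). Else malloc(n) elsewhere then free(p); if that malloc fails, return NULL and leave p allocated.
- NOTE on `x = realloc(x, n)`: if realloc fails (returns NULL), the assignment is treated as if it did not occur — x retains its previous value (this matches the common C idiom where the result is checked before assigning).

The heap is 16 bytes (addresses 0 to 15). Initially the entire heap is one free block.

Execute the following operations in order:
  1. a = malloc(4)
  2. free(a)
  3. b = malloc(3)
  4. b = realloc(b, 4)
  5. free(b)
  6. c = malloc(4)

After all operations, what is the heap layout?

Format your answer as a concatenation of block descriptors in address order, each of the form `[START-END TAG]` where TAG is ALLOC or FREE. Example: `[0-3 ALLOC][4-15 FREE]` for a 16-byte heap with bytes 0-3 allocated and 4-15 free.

Op 1: a = malloc(4) -> a = 0; heap: [0-3 ALLOC][4-15 FREE]
Op 2: free(a) -> (freed a); heap: [0-15 FREE]
Op 3: b = malloc(3) -> b = 0; heap: [0-2 ALLOC][3-15 FREE]
Op 4: b = realloc(b, 4) -> b = 0; heap: [0-3 ALLOC][4-15 FREE]
Op 5: free(b) -> (freed b); heap: [0-15 FREE]
Op 6: c = malloc(4) -> c = 0; heap: [0-3 ALLOC][4-15 FREE]

Answer: [0-3 ALLOC][4-15 FREE]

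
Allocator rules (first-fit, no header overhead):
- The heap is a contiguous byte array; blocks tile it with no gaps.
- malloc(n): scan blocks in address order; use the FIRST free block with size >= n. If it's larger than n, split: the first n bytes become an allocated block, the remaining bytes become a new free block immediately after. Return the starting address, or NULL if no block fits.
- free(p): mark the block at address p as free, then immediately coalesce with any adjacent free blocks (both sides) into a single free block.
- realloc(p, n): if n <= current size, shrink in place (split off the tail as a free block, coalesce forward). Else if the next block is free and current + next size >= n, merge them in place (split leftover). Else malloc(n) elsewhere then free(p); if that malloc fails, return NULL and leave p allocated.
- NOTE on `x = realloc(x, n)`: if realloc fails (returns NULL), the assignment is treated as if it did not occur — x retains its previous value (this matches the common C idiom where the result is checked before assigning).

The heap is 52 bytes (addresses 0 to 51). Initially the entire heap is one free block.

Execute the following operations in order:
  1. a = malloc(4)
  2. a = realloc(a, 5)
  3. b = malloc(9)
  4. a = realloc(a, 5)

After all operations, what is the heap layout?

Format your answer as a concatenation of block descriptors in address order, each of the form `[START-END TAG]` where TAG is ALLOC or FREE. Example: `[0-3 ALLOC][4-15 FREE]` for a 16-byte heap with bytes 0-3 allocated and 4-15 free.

Op 1: a = malloc(4) -> a = 0; heap: [0-3 ALLOC][4-51 FREE]
Op 2: a = realloc(a, 5) -> a = 0; heap: [0-4 ALLOC][5-51 FREE]
Op 3: b = malloc(9) -> b = 5; heap: [0-4 ALLOC][5-13 ALLOC][14-51 FREE]
Op 4: a = realloc(a, 5) -> a = 0; heap: [0-4 ALLOC][5-13 ALLOC][14-51 FREE]

Answer: [0-4 ALLOC][5-13 ALLOC][14-51 FREE]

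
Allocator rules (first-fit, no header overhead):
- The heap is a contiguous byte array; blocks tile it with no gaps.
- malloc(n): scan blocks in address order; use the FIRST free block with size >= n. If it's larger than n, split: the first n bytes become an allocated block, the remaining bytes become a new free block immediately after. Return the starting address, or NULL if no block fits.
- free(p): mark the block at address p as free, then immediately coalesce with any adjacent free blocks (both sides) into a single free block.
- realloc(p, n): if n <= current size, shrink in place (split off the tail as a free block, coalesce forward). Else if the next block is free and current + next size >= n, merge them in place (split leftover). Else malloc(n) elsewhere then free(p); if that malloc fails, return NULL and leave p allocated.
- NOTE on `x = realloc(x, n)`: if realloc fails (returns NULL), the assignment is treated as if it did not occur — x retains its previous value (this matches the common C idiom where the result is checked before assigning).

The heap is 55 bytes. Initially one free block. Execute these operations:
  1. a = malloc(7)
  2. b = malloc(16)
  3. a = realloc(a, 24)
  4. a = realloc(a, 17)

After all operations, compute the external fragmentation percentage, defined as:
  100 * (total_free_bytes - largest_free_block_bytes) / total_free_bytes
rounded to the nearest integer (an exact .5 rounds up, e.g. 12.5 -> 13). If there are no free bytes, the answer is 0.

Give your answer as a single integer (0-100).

Op 1: a = malloc(7) -> a = 0; heap: [0-6 ALLOC][7-54 FREE]
Op 2: b = malloc(16) -> b = 7; heap: [0-6 ALLOC][7-22 ALLOC][23-54 FREE]
Op 3: a = realloc(a, 24) -> a = 23; heap: [0-6 FREE][7-22 ALLOC][23-46 ALLOC][47-54 FREE]
Op 4: a = realloc(a, 17) -> a = 23; heap: [0-6 FREE][7-22 ALLOC][23-39 ALLOC][40-54 FREE]
Free blocks: [7 15] total_free=22 largest=15 -> 100*(22-15)/22 = 700/22 ≈ 31.818 -> rounds to 32

Answer: 32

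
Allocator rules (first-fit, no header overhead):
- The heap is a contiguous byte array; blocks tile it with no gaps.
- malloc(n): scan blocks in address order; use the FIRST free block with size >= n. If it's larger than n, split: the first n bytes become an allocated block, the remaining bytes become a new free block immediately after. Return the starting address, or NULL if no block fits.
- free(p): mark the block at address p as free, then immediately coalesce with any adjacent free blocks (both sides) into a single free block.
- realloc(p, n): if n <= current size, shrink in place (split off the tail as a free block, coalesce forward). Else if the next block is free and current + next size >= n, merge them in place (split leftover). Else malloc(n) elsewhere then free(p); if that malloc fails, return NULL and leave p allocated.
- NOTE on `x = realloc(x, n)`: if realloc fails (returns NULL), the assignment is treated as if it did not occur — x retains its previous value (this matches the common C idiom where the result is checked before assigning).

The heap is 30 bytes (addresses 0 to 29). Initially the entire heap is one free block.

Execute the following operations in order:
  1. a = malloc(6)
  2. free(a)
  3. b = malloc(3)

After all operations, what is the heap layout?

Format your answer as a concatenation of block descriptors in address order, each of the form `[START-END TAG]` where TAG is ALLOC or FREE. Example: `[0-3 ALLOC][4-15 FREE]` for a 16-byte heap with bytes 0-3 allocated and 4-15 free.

Op 1: a = malloc(6) -> a = 0; heap: [0-5 ALLOC][6-29 FREE]
Op 2: free(a) -> (freed a); heap: [0-29 FREE]
Op 3: b = malloc(3) -> b = 0; heap: [0-2 ALLOC][3-29 FREE]

Answer: [0-2 ALLOC][3-29 FREE]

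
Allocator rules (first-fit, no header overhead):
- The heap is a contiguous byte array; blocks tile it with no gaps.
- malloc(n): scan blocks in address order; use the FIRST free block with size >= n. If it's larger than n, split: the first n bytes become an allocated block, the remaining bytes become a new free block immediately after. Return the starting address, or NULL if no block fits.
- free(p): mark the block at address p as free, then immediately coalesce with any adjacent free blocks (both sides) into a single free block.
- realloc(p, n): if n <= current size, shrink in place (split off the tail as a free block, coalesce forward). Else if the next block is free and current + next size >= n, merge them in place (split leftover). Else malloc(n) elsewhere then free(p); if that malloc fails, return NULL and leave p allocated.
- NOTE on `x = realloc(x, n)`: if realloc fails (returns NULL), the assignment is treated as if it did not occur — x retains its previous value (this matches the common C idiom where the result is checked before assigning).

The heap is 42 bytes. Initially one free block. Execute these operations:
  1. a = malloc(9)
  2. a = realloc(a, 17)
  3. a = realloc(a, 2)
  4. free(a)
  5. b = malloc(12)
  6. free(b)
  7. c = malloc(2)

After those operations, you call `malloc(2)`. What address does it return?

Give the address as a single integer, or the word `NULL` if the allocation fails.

Answer: 2

Derivation:
Op 1: a = malloc(9) -> a = 0; heap: [0-8 ALLOC][9-41 FREE]
Op 2: a = realloc(a, 17) -> a = 0; heap: [0-16 ALLOC][17-41 FREE]
Op 3: a = realloc(a, 2) -> a = 0; heap: [0-1 ALLOC][2-41 FREE]
Op 4: free(a) -> (freed a); heap: [0-41 FREE]
Op 5: b = malloc(12) -> b = 0; heap: [0-11 ALLOC][12-41 FREE]
Op 6: free(b) -> (freed b); heap: [0-41 FREE]
Op 7: c = malloc(2) -> c = 0; heap: [0-1 ALLOC][2-41 FREE]
malloc(2): first-fit scan over [0-1 ALLOC][2-41 FREE] -> 2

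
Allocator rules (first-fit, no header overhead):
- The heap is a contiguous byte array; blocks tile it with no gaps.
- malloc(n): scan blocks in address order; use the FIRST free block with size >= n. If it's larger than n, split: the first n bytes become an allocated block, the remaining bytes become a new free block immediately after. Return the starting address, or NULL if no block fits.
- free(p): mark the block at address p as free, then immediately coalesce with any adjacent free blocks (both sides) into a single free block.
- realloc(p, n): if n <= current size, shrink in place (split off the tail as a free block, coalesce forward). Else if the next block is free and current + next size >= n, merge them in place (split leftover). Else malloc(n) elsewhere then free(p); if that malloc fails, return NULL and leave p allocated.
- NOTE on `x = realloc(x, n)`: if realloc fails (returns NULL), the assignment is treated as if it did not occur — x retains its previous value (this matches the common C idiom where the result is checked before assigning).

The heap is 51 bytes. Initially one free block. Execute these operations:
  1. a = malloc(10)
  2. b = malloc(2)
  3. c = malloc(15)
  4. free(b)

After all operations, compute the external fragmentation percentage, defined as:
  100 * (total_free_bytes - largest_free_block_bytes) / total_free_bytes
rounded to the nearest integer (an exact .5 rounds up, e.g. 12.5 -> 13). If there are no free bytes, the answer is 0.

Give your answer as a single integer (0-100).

Op 1: a = malloc(10) -> a = 0; heap: [0-9 ALLOC][10-50 FREE]
Op 2: b = malloc(2) -> b = 10; heap: [0-9 ALLOC][10-11 ALLOC][12-50 FREE]
Op 3: c = malloc(15) -> c = 12; heap: [0-9 ALLOC][10-11 ALLOC][12-26 ALLOC][27-50 FREE]
Op 4: free(b) -> (freed b); heap: [0-9 ALLOC][10-11 FREE][12-26 ALLOC][27-50 FREE]
Free blocks: [2 24] total_free=26 largest=24 -> 100*(26-24)/26 = 200/26 ≈ 7.692 -> rounds to 8

Answer: 8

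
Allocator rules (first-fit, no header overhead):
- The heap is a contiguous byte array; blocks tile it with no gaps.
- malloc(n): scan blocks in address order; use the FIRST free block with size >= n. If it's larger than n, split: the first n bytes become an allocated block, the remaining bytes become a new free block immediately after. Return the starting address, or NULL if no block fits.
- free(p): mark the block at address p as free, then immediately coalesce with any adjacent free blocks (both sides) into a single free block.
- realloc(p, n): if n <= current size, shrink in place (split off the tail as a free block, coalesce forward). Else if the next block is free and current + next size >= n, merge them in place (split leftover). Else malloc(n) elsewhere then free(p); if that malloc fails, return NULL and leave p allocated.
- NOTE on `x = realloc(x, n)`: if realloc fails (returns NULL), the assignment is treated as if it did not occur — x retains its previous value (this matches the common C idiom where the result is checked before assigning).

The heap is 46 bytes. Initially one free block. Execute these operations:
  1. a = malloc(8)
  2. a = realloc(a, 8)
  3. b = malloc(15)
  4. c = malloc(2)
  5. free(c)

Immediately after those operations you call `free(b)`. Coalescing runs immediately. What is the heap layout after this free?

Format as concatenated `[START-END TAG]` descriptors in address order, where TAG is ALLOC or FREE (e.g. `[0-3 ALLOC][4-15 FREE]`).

Op 1: a = malloc(8) -> a = 0; heap: [0-7 ALLOC][8-45 FREE]
Op 2: a = realloc(a, 8) -> a = 0; heap: [0-7 ALLOC][8-45 FREE]
Op 3: b = malloc(15) -> b = 8; heap: [0-7 ALLOC][8-22 ALLOC][23-45 FREE]
Op 4: c = malloc(2) -> c = 23; heap: [0-7 ALLOC][8-22 ALLOC][23-24 ALLOC][25-45 FREE]
Op 5: free(c) -> (freed c); heap: [0-7 ALLOC][8-22 ALLOC][23-45 FREE]
free(b): b = 8 -> block [8-22 ALLOC]; mark free, coalesce with adjacent free neighbors -> [0-7 ALLOC][8-45 FREE]

Answer: [0-7 ALLOC][8-45 FREE]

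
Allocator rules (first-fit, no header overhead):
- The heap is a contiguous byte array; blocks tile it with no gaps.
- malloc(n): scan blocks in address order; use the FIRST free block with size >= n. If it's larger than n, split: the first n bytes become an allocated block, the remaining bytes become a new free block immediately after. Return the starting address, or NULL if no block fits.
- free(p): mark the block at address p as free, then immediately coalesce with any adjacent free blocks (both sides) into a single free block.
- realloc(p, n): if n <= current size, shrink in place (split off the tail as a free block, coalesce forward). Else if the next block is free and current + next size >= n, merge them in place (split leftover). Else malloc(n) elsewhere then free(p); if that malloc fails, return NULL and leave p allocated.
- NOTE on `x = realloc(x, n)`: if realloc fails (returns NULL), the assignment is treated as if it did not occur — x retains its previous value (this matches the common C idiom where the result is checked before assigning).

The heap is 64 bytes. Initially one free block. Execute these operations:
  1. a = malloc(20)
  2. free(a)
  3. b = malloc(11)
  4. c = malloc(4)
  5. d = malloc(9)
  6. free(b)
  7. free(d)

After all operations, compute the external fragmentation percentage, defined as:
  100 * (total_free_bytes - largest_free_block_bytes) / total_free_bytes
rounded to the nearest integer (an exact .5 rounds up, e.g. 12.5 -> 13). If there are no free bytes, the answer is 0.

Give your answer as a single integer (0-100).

Answer: 18

Derivation:
Op 1: a = malloc(20) -> a = 0; heap: [0-19 ALLOC][20-63 FREE]
Op 2: free(a) -> (freed a); heap: [0-63 FREE]
Op 3: b = malloc(11) -> b = 0; heap: [0-10 ALLOC][11-63 FREE]
Op 4: c = malloc(4) -> c = 11; heap: [0-10 ALLOC][11-14 ALLOC][15-63 FREE]
Op 5: d = malloc(9) -> d = 15; heap: [0-10 ALLOC][11-14 ALLOC][15-23 ALLOC][24-63 FREE]
Op 6: free(b) -> (freed b); heap: [0-10 FREE][11-14 ALLOC][15-23 ALLOC][24-63 FREE]
Op 7: free(d) -> (freed d); heap: [0-10 FREE][11-14 ALLOC][15-63 FREE]
Free blocks: [11 49] total_free=60 largest=49 -> 100*(60-49)/60 = 1100/60 ≈ 18.333 -> rounds to 18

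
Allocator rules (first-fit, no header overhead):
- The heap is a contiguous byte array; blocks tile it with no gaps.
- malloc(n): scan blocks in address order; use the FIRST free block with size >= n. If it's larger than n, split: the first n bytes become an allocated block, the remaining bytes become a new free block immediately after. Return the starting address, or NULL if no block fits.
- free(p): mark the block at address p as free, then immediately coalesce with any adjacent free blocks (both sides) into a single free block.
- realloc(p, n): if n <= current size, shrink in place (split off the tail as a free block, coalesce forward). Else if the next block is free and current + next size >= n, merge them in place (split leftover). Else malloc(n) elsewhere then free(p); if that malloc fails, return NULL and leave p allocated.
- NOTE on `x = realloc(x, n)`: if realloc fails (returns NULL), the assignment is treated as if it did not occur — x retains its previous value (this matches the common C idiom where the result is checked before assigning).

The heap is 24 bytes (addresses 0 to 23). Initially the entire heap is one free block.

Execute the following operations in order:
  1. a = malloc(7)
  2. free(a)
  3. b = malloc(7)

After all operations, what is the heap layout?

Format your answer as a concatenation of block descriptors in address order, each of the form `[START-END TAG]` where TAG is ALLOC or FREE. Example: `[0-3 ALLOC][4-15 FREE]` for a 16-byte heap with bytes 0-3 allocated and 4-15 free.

Answer: [0-6 ALLOC][7-23 FREE]

Derivation:
Op 1: a = malloc(7) -> a = 0; heap: [0-6 ALLOC][7-23 FREE]
Op 2: free(a) -> (freed a); heap: [0-23 FREE]
Op 3: b = malloc(7) -> b = 0; heap: [0-6 ALLOC][7-23 FREE]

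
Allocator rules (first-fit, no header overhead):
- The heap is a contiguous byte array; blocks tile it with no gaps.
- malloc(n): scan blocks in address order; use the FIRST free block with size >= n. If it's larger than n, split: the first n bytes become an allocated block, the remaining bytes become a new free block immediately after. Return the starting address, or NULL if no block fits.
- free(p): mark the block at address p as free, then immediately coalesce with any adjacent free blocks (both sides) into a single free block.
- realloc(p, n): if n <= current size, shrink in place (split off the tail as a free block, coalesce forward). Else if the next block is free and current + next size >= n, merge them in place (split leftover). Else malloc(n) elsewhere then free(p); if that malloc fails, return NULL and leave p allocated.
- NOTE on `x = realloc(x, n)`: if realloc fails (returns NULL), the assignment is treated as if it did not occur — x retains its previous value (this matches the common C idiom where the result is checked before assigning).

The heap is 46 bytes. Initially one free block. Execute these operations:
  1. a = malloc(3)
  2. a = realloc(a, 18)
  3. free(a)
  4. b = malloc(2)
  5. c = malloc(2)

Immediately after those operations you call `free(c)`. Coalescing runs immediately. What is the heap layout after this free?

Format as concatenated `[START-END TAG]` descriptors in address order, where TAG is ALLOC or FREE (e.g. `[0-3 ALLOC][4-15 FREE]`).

Answer: [0-1 ALLOC][2-45 FREE]

Derivation:
Op 1: a = malloc(3) -> a = 0; heap: [0-2 ALLOC][3-45 FREE]
Op 2: a = realloc(a, 18) -> a = 0; heap: [0-17 ALLOC][18-45 FREE]
Op 3: free(a) -> (freed a); heap: [0-45 FREE]
Op 4: b = malloc(2) -> b = 0; heap: [0-1 ALLOC][2-45 FREE]
Op 5: c = malloc(2) -> c = 2; heap: [0-1 ALLOC][2-3 ALLOC][4-45 FREE]
free(c): c = 2 -> block [2-3 ALLOC]; mark free, coalesce with adjacent free neighbors -> [0-1 ALLOC][2-45 FREE]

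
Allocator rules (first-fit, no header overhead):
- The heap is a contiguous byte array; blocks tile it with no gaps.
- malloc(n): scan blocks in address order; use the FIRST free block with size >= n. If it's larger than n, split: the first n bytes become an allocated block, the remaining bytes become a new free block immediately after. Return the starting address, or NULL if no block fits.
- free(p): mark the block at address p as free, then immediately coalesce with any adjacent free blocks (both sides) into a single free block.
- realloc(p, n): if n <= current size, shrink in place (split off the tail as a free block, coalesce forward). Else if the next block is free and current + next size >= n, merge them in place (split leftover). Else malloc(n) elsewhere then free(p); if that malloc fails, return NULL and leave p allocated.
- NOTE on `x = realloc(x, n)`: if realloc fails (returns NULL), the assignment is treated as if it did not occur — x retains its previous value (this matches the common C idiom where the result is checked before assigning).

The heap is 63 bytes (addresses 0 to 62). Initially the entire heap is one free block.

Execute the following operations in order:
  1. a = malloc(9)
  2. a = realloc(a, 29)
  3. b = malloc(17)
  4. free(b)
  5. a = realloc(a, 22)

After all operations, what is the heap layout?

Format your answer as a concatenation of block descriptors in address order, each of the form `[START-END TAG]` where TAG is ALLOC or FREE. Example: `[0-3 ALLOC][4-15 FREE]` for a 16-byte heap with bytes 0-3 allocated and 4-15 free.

Op 1: a = malloc(9) -> a = 0; heap: [0-8 ALLOC][9-62 FREE]
Op 2: a = realloc(a, 29) -> a = 0; heap: [0-28 ALLOC][29-62 FREE]
Op 3: b = malloc(17) -> b = 29; heap: [0-28 ALLOC][29-45 ALLOC][46-62 FREE]
Op 4: free(b) -> (freed b); heap: [0-28 ALLOC][29-62 FREE]
Op 5: a = realloc(a, 22) -> a = 0; heap: [0-21 ALLOC][22-62 FREE]

Answer: [0-21 ALLOC][22-62 FREE]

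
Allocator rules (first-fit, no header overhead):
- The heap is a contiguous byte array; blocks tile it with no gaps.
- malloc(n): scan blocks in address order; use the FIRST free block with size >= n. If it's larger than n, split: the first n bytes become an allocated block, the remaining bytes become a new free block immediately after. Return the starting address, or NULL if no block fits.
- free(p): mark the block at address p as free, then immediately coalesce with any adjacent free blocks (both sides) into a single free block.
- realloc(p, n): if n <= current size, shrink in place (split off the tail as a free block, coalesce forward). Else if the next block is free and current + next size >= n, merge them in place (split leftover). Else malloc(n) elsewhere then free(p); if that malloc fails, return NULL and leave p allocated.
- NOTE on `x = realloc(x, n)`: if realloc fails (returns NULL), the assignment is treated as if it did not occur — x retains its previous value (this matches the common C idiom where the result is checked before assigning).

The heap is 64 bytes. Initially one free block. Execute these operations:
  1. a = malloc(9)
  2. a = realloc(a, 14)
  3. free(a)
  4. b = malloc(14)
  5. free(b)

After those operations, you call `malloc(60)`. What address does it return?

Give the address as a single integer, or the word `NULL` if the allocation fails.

Op 1: a = malloc(9) -> a = 0; heap: [0-8 ALLOC][9-63 FREE]
Op 2: a = realloc(a, 14) -> a = 0; heap: [0-13 ALLOC][14-63 FREE]
Op 3: free(a) -> (freed a); heap: [0-63 FREE]
Op 4: b = malloc(14) -> b = 0; heap: [0-13 ALLOC][14-63 FREE]
Op 5: free(b) -> (freed b); heap: [0-63 FREE]
malloc(60): first-fit scan over [0-63 FREE] -> 0

Answer: 0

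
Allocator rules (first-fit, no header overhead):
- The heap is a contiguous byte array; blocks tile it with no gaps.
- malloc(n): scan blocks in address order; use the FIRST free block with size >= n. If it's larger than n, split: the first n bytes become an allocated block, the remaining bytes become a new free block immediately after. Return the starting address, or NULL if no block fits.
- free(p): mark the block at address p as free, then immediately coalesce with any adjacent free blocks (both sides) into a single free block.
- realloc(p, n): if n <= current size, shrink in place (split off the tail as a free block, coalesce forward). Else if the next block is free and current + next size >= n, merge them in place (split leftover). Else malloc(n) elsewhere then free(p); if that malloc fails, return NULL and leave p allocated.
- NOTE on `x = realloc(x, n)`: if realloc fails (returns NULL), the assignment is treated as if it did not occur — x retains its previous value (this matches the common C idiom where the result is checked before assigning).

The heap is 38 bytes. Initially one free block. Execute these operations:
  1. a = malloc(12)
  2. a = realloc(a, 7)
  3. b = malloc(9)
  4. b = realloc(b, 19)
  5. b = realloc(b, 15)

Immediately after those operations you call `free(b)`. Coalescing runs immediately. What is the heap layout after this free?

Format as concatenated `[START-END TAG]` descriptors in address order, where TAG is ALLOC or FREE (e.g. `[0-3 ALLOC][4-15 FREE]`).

Op 1: a = malloc(12) -> a = 0; heap: [0-11 ALLOC][12-37 FREE]
Op 2: a = realloc(a, 7) -> a = 0; heap: [0-6 ALLOC][7-37 FREE]
Op 3: b = malloc(9) -> b = 7; heap: [0-6 ALLOC][7-15 ALLOC][16-37 FREE]
Op 4: b = realloc(b, 19) -> b = 7; heap: [0-6 ALLOC][7-25 ALLOC][26-37 FREE]
Op 5: b = realloc(b, 15) -> b = 7; heap: [0-6 ALLOC][7-21 ALLOC][22-37 FREE]
free(b): b = 7 -> block [7-21 ALLOC]; mark free, coalesce with adjacent free neighbors -> [0-6 ALLOC][7-37 FREE]

Answer: [0-6 ALLOC][7-37 FREE]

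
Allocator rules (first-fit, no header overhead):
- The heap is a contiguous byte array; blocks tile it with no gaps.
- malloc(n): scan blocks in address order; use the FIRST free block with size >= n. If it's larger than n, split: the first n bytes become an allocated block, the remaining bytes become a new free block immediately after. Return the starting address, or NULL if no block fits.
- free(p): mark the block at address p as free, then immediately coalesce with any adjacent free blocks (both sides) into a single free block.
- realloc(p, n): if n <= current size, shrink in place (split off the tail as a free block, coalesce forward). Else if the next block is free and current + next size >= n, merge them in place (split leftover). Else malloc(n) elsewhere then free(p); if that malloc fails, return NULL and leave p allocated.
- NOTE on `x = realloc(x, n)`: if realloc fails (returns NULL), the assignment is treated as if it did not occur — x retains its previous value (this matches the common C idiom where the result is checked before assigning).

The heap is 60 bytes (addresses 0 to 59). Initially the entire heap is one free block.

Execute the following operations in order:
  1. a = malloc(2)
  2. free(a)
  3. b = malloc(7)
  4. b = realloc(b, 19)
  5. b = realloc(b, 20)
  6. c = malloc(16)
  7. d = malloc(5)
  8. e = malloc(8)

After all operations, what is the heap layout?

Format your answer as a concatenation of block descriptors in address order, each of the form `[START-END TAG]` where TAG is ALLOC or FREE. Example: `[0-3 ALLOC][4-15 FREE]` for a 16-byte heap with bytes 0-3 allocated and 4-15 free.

Answer: [0-19 ALLOC][20-35 ALLOC][36-40 ALLOC][41-48 ALLOC][49-59 FREE]

Derivation:
Op 1: a = malloc(2) -> a = 0; heap: [0-1 ALLOC][2-59 FREE]
Op 2: free(a) -> (freed a); heap: [0-59 FREE]
Op 3: b = malloc(7) -> b = 0; heap: [0-6 ALLOC][7-59 FREE]
Op 4: b = realloc(b, 19) -> b = 0; heap: [0-18 ALLOC][19-59 FREE]
Op 5: b = realloc(b, 20) -> b = 0; heap: [0-19 ALLOC][20-59 FREE]
Op 6: c = malloc(16) -> c = 20; heap: [0-19 ALLOC][20-35 ALLOC][36-59 FREE]
Op 7: d = malloc(5) -> d = 36; heap: [0-19 ALLOC][20-35 ALLOC][36-40 ALLOC][41-59 FREE]
Op 8: e = malloc(8) -> e = 41; heap: [0-19 ALLOC][20-35 ALLOC][36-40 ALLOC][41-48 ALLOC][49-59 FREE]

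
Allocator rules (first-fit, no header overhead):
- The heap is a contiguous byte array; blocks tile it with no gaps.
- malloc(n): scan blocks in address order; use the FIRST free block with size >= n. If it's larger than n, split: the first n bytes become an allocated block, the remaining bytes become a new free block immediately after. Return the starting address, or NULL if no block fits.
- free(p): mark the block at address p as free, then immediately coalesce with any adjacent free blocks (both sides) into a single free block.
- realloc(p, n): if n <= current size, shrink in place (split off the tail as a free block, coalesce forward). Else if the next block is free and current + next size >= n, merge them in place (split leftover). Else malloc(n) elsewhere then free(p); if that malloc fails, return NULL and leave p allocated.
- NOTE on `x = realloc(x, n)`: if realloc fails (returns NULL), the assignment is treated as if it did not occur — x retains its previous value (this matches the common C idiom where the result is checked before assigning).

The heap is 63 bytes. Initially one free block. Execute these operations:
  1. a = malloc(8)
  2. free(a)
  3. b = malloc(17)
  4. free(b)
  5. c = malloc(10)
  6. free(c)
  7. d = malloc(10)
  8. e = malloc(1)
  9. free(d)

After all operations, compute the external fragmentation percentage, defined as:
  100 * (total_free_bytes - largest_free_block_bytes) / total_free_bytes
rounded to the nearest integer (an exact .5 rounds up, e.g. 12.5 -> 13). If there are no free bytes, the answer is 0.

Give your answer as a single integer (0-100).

Op 1: a = malloc(8) -> a = 0; heap: [0-7 ALLOC][8-62 FREE]
Op 2: free(a) -> (freed a); heap: [0-62 FREE]
Op 3: b = malloc(17) -> b = 0; heap: [0-16 ALLOC][17-62 FREE]
Op 4: free(b) -> (freed b); heap: [0-62 FREE]
Op 5: c = malloc(10) -> c = 0; heap: [0-9 ALLOC][10-62 FREE]
Op 6: free(c) -> (freed c); heap: [0-62 FREE]
Op 7: d = malloc(10) -> d = 0; heap: [0-9 ALLOC][10-62 FREE]
Op 8: e = malloc(1) -> e = 10; heap: [0-9 ALLOC][10-10 ALLOC][11-62 FREE]
Op 9: free(d) -> (freed d); heap: [0-9 FREE][10-10 ALLOC][11-62 FREE]
Free blocks: [10 52] total_free=62 largest=52 -> 100*(62-52)/62 = 1000/62 ≈ 16.129 -> rounds to 16

Answer: 16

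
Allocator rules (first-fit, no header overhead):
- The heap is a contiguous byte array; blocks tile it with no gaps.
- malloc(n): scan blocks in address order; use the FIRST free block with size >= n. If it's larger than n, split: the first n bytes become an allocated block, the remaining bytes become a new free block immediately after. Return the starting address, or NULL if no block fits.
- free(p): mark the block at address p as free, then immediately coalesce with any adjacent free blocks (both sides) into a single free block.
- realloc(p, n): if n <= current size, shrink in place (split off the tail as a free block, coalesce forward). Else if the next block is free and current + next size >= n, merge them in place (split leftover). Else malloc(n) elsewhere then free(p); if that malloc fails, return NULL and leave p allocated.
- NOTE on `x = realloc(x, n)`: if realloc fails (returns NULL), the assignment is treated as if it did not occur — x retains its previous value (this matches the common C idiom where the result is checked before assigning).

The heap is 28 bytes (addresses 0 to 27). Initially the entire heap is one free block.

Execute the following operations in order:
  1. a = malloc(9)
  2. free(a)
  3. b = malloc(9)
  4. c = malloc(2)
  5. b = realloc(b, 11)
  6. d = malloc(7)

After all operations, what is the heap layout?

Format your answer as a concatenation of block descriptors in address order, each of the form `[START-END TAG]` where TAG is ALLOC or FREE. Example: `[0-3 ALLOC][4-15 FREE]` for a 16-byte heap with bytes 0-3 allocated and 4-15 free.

Answer: [0-6 ALLOC][7-8 FREE][9-10 ALLOC][11-21 ALLOC][22-27 FREE]

Derivation:
Op 1: a = malloc(9) -> a = 0; heap: [0-8 ALLOC][9-27 FREE]
Op 2: free(a) -> (freed a); heap: [0-27 FREE]
Op 3: b = malloc(9) -> b = 0; heap: [0-8 ALLOC][9-27 FREE]
Op 4: c = malloc(2) -> c = 9; heap: [0-8 ALLOC][9-10 ALLOC][11-27 FREE]
Op 5: b = realloc(b, 11) -> b = 11; heap: [0-8 FREE][9-10 ALLOC][11-21 ALLOC][22-27 FREE]
Op 6: d = malloc(7) -> d = 0; heap: [0-6 ALLOC][7-8 FREE][9-10 ALLOC][11-21 ALLOC][22-27 FREE]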